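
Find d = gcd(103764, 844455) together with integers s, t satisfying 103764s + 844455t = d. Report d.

3

Apply Euclid's algorithm to 844455 and 103764:
844455 = 8×103764 + 14343
103764 = 7×14343 + 3363
14343 = 4×3363 + 891
3363 = 3×891 + 690
891 = 1×690 + 201
690 = 3×201 + 87
201 = 2×87 + 27
87 = 3×27 + 6
27 = 4×6 + 3
6 = 2×3 + 0
gcd(103764, 844455) = 3.
Working backward:
3 = 27 − 4·6
3 = −4·87 + 13·27
3 = 13·201 − 30·87
3 = −30·690 + 103·201
3 = 103·891 − 133·690
3 = −133·3363 + 502·891
3 = 502·14343 − 2141·3363
3 = −2141·103764 + 15489·14343
3 = 15489·844455 − 126053·103764
So 3 = (15489)·844455 + (-126053)·103764.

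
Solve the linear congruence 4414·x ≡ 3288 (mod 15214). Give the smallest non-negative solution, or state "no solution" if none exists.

1538

First find gcd(4414, 15214):
15214 = 3×4414 + 1972
4414 = 2×1972 + 470
1972 = 4×470 + 92
470 = 5×92 + 10
92 = 9×10 + 2
10 = 5×2 + 0
gcd = 2 and 2 | 3288, so solutions exist. Divide through by 2: 2207x ≡ 1644 (mod 7607).
Now find 2207⁻¹ mod 7607:
7607 = 3·2207 + 986
2207 = 2·986 + 235
986 = 4·235 + 46
235 = 5·46 + 5
46 = 9·5 + 1
5 = 5·1 + 0
Back-substitute:
1 = 46 − 9·5
1 = −9·235 + 46·46
1 = 46·986 − 193·235
1 = −193·2207 + 432·986
1 = 432·7607 − 1489·2207
So 2207·(-1489) ≡ 1 (mod 7607), i.e. 2207⁻¹ ≡ 6118.
Then x ≡ 6118·1644 ≡ 1538 (mod 7607); the smallest non-negative solution is x = 1538.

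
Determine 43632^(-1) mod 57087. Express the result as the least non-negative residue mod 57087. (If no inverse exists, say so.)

Euclidean algorithm on 57087, 43632:
57087 = 1*43632 + 13455
43632 = 3*13455 + 3267
13455 = 4*3267 + 387
3267 = 8*387 + 171
387 = 2*171 + 45
171 = 3*45 + 36
45 = 1*36 + 9
36 = 4*9 + 0
The gcd is 9, not 1, hence no inverse exists.

no inverse exists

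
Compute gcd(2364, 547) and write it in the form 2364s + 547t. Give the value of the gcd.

1

Repeated division:
2364 = 4·547 + 176
547 = 3·176 + 19
176 = 9·19 + 5
19 = 3·5 + 4
5 = 1·4 + 1
4 = 4·1 + 0
gcd(2364, 547) = 1.
Express as a combination:
1 = 5 − 4
1 = −19 + 4·5
1 = 4·176 − 37·19
1 = −37·547 + 115·176
1 = 115·2364 − 497·547
So 1 = (115)·2364 + (-497)·547.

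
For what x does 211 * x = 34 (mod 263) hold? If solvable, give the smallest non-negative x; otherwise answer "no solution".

232

First find gcd(211, 263):
263 = 1×211 + 52
211 = 4×52 + 3
52 = 17×3 + 1
3 = 3×1 + 0
gcd = 1, so a unique solution mod 263 exists.
Back-substitute for the Bézout coefficients:
1 = 52 − 17·3
1 = −17·211 + 69·52
1 = 69·263 − 86·211
So 211·(-86) ≡ 1 (mod 263), giving 211⁻¹ ≡ 177.
x ≡ 211⁻¹·34 ≡ 177·34 ≡ 232 (mod 263).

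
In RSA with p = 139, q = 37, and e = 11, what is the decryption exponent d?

φ(n) = (p−1)(q−1) = 138·36 = 4968.
Need d with 11·d ≡ 1 (mod 4968). Apply the extended Euclidean algorithm:
4968 = 451*11 + 7
11 = 1*7 + 4
7 = 1*4 + 3
4 = 1*3 + 1
3 = 3*1 + 0
Back-substitute:
1 = 4 − 3
1 = −7 + 2·4
1 = 2·11 − 3·7
1 = −3·4968 + 1355·11
So 11·1355 ≡ 1 (mod 4968), hence d = 1355.

1355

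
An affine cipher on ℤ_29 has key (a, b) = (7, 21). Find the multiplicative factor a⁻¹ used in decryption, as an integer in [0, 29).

Apply the Euclidean algorithm to 29 and 7:
29 = 4·7 + 1
7 = 7·1 + 0
gcd = 1, so the inverse exists. Back-substitute:
1 = 29 − 4·7
Hence 7⁻¹ ≡ -4 ≡ 25 (mod 29).

25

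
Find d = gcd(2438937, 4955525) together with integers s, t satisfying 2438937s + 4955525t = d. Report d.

1

Euclidean algorithm:
4955525 = 2×2438937 + 77651
2438937 = 31×77651 + 31756
77651 = 2×31756 + 14139
31756 = 2×14139 + 3478
14139 = 4×3478 + 227
3478 = 15×227 + 73
227 = 3×73 + 8
73 = 9×8 + 1
8 = 8×1 + 0
gcd(2438937, 4955525) = 1.
Express as a combination:
1 = 73 − 9·8
1 = −9·227 + 28·73
1 = 28·3478 − 429·227
1 = −429·14139 + 1744·3478
1 = 1744·31756 − 3917·14139
1 = −3917·77651 + 9578·31756
1 = 9578·2438937 − 300835·77651
1 = −300835·4955525 + 611248·2438937
So 1 = (-300835)·4955525 + (611248)·2438937.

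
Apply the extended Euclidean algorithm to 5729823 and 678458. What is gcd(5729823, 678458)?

Repeated division:
5729823 = 8×678458 + 302159
678458 = 2×302159 + 74140
302159 = 4×74140 + 5599
74140 = 13×5599 + 1353
5599 = 4×1353 + 187
1353 = 7×187 + 44
187 = 4×44 + 11
44 = 4×11 + 0
gcd(5729823, 678458) = 11.
Working backward:
11 = 187 − 4·44
11 = −4·1353 + 29·187
11 = 29·5599 − 120·1353
11 = −120·74140 + 1589·5599
11 = 1589·302159 − 6476·74140
11 = −6476·678458 + 14541·302159
11 = 14541·5729823 − 122804·678458
So 11 = (14541)·5729823 + (-122804)·678458.

11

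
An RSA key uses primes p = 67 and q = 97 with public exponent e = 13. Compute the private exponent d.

2437

φ(n) = (p−1)(q−1) = 66·96 = 6336.
Need d with 13·d ≡ 1 (mod 6336). Apply the extended Euclidean algorithm:
6336 = 487·13 + 5
13 = 2·5 + 3
5 = 1·3 + 2
3 = 1·2 + 1
2 = 2·1 + 0
Back-substitute:
1 = 3 − 2
1 = −5 + 2·3
1 = 2·13 − 5·5
1 = −5·6336 + 2437·13
So 13·2437 ≡ 1 (mod 6336), hence d = 2437.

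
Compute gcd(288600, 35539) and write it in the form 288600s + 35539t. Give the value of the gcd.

1

Apply Euclid's algorithm to 288600 and 35539:
288600 = 8·35539 + 4288
35539 = 8·4288 + 1235
4288 = 3·1235 + 583
1235 = 2·583 + 69
583 = 8·69 + 31
69 = 2·31 + 7
31 = 4·7 + 3
7 = 2·3 + 1
3 = 3·1 + 0
gcd(288600, 35539) = 1.
Back-substituting:
1 = 7 − 2·3
1 = −2·31 + 9·7
1 = 9·69 − 20·31
1 = −20·583 + 169·69
1 = 169·1235 − 358·583
1 = −358·4288 + 1243·1235
1 = 1243·35539 − 10302·4288
1 = −10302·288600 + 83659·35539
So 1 = (-10302)·288600 + (83659)·35539.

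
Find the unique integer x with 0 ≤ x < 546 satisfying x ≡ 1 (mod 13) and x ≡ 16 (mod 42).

352

Write x = 1 + 13·k. Then 13·k ≡ 16 − 1 ≡ 15 (mod 42).
Need 13⁻¹ mod 42. Extended Euclid on (42, 13):
42 = 3×13 + 3
13 = 4×3 + 1
3 = 3×1 + 0
Back-substitute:
1 = 13 − 4·3
1 = −4·42 + 13·13
13⁻¹ ≡ 13 (mod 42), so k ≡ 13·15 ≡ 27 (mod 42).
x = 1 + 13·27 = 352.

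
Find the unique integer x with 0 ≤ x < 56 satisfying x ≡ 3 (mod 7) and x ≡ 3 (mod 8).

3

Write x = 3 + 7·k. Then 7·k ≡ 3 − 3 ≡ 0 (mod 8).
Need 7⁻¹ mod 8. Extended Euclid on (8, 7):
8 = 1*7 + 1
7 = 7*1 + 0
Back-substitute:
1 = 8 − 7
7⁻¹ ≡ 7 (mod 8), so k ≡ 7·0 ≡ 0 (mod 8).
x = 3 + 7·0 = 3.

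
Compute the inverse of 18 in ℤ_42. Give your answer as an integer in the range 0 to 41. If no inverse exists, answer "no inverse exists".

Compute gcd(18, 42):
42 = 2×18 + 6
18 = 3×6 + 0
Since gcd = 6 > 1, 18 is not a unit mod 42.

no inverse exists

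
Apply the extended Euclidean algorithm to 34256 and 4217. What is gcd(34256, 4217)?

Apply Euclid's algorithm to 34256 and 4217:
34256 = 8·4217 + 520
4217 = 8·520 + 57
520 = 9·57 + 7
57 = 8·7 + 1
7 = 7·1 + 0
gcd(34256, 4217) = 1.
Back-substituting:
1 = 57 − 8·7
1 = −8·520 + 73·57
1 = 73·4217 − 592·520
1 = −592·34256 + 4809·4217
So 1 = (-592)·34256 + (4809)·4217.

1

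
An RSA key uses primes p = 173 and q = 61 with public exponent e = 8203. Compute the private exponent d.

φ(n) = (p−1)(q−1) = 172·60 = 10320.
Need d with 8203·d ≡ 1 (mod 10320). Apply the extended Euclidean algorithm:
10320 = 1·8203 + 2117
8203 = 3·2117 + 1852
2117 = 1·1852 + 265
1852 = 6·265 + 262
265 = 1·262 + 3
262 = 87·3 + 1
3 = 3·1 + 0
Back-substitute:
1 = 262 − 87·3
1 = −87·265 + 88·262
1 = 88·1852 − 615·265
1 = −615·2117 + 703·1852
1 = 703·8203 − 2724·2117
1 = −2724·10320 + 3427·8203
So 8203·3427 ≡ 1 (mod 10320), hence d = 3427.

3427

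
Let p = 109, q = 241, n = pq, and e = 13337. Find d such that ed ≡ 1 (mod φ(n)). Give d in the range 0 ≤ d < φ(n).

φ(n) = (p−1)(q−1) = 108·240 = 25920.
Need d with 13337·d ≡ 1 (mod 25920). Apply the extended Euclidean algorithm:
25920 = 1×13337 + 12583
13337 = 1×12583 + 754
12583 = 16×754 + 519
754 = 1×519 + 235
519 = 2×235 + 49
235 = 4×49 + 39
49 = 1×39 + 10
39 = 3×10 + 9
10 = 1×9 + 1
9 = 9×1 + 0
Back-substitute:
1 = 10 − 9
1 = −39 + 4·10
1 = 4·49 − 5·39
1 = −5·235 + 24·49
1 = 24·519 − 53·235
1 = −53·754 + 77·519
1 = 77·12583 − 1285·754
1 = −1285·13337 + 1362·12583
1 = 1362·25920 − 2647·13337
So 13337·(-2647) ≡ 1 (mod 25920), hence d ≡ -2647 ≡ 23273 (mod 25920).

23273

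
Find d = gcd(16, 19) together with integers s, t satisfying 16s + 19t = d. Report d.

1

Apply Euclid's algorithm to 19 and 16:
19 = 1*16 + 3
16 = 5*3 + 1
3 = 3*1 + 0
gcd(16, 19) = 1.
Back-substituting:
1 = 16 − 5·3
1 = −5·19 + 6·16
So 1 = (-5)·19 + (6)·16.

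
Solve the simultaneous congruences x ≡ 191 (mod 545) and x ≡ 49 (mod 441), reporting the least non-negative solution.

Write x = 191 + 545·k. Then 545·k ≡ 49 − 191 ≡ 299 (mod 441).
Need 545⁻¹ mod 441. Extended Euclid on (441, 104):
441 = 4*104 + 25
104 = 4*25 + 4
25 = 6*4 + 1
4 = 4*1 + 0
Back-substitute:
1 = 25 − 6·4
1 = −6·104 + 25·25
1 = 25·441 − 106·104
545⁻¹ ≡ 335 (mod 441), so k ≡ 335·299 ≡ 58 (mod 441).
x = 191 + 545·58 = 31801.

31801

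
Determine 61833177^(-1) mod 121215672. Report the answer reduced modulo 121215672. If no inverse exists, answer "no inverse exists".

no inverse exists

Euclidean algorithm on 121215672, 61833177:
121215672 = 1·61833177 + 59382495
61833177 = 1·59382495 + 2450682
59382495 = 24·2450682 + 566127
2450682 = 4·566127 + 186174
566127 = 3·186174 + 7605
186174 = 24·7605 + 3654
7605 = 2·3654 + 297
3654 = 12·297 + 90
297 = 3·90 + 27
90 = 3·27 + 9
27 = 3·9 + 0
Since gcd = 9 > 1, 61833177 is not a unit mod 121215672.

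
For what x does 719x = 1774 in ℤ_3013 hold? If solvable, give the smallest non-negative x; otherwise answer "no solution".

564

First find gcd(719, 3013):
3013 = 4×719 + 137
719 = 5×137 + 34
137 = 4×34 + 1
34 = 34×1 + 0
gcd = 1, so a unique solution mod 3013 exists.
Back-substitute for the Bézout coefficients:
1 = 137 − 4·34
1 = −4·719 + 21·137
1 = 21·3013 − 88·719
So 719·(-88) ≡ 1 (mod 3013), giving 719⁻¹ ≡ 2925.
x ≡ 719⁻¹·1774 ≡ 2925·1774 ≡ 564 (mod 3013).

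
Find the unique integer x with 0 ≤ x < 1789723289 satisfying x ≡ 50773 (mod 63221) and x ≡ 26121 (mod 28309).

1351526090

Write x = 50773 + 63221·k. Then 63221·k ≡ 26121 − 50773 ≡ 3657 (mod 28309).
Need 63221⁻¹ mod 28309. Extended Euclid on (28309, 6603):
28309 = 4·6603 + 1897
6603 = 3·1897 + 912
1897 = 2·912 + 73
912 = 12·73 + 36
73 = 2·36 + 1
36 = 36·1 + 0
Back-substitute:
1 = 73 − 2·36
1 = −2·912 + 25·73
1 = 25·1897 − 52·912
1 = −52·6603 + 181·1897
1 = 181·28309 − 776·6603
63221⁻¹ ≡ 27533 (mod 28309), so k ≡ 27533·3657 ≡ 21377 (mod 28309).
x = 50773 + 63221·21377 = 1351526090.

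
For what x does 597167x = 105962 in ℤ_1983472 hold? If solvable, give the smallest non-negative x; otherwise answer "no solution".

First find gcd(597167, 1983472):
1983472 = 3*597167 + 191971
597167 = 3*191971 + 21254
191971 = 9*21254 + 685
21254 = 31*685 + 19
685 = 36*19 + 1
19 = 19*1 + 0
gcd = 1, so a unique solution mod 1983472 exists.
Back-substitute for the Bézout coefficients:
1 = 685 − 36·19
1 = −36·21254 + 1117·685
1 = 1117·191971 − 10089·21254
1 = −10089·597167 + 31384·191971
1 = 31384·1983472 − 104241·597167
So 597167·(-104241) ≡ 1 (mod 1983472), giving 597167⁻¹ ≡ 1879231.
x ≡ 597167⁻¹·105962 ≡ 1879231·105962 ≡ 370726 (mod 1983472).

370726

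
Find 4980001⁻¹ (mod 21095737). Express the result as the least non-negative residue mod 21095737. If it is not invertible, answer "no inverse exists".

Euclidean algorithm on 21095737, 4980001:
21095737 = 4*4980001 + 1175733
4980001 = 4*1175733 + 277069
1175733 = 4*277069 + 67457
277069 = 4*67457 + 7241
67457 = 9*7241 + 2288
7241 = 3*2288 + 377
2288 = 6*377 + 26
377 = 14*26 + 13
26 = 2*13 + 0
gcd(4980001, 21095737) = 13 ≠ 1, so 4980001 has no multiplicative inverse modulo 21095737.

no inverse exists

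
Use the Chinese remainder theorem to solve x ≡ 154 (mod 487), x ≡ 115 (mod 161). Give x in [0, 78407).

54211

Write x = 154 + 487·k. Then 487·k ≡ 115 − 154 ≡ 122 (mod 161).
Need 487⁻¹ mod 161. Extended Euclid on (161, 4):
161 = 40·4 + 1
4 = 4·1 + 0
Back-substitute:
1 = 161 − 40·4
487⁻¹ ≡ 121 (mod 161), so k ≡ 121·122 ≡ 111 (mod 161).
x = 154 + 487·111 = 54211.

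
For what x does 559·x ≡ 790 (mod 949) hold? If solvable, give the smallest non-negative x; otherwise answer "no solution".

gcd(559, 949):
949 = 1×559 + 390
559 = 1×390 + 169
390 = 2×169 + 52
169 = 3×52 + 13
52 = 4×13 + 0
gcd = 13, but 13 ∤ 790, so the congruence has no solution.

no solution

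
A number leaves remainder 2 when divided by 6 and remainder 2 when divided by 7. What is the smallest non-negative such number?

2

Write x = 2 + 6·k. Then 6·k ≡ 2 − 2 ≡ 0 (mod 7).
Need 6⁻¹ mod 7. Extended Euclid on (7, 6):
7 = 1·6 + 1
6 = 6·1 + 0
Back-substitute:
1 = 7 − 6
6⁻¹ ≡ 6 (mod 7), so k ≡ 6·0 ≡ 0 (mod 7).
x = 2 + 6·0 = 2.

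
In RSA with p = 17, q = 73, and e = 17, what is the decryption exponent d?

881

φ(n) = (p−1)(q−1) = 16·72 = 1152.
Need d with 17·d ≡ 1 (mod 1152). Apply the extended Euclidean algorithm:
1152 = 67*17 + 13
17 = 1*13 + 4
13 = 3*4 + 1
4 = 4*1 + 0
Back-substitute:
1 = 13 − 3·4
1 = −3·17 + 4·13
1 = 4·1152 − 271·17
So 17·(-271) ≡ 1 (mod 1152), hence d ≡ -271 ≡ 881 (mod 1152).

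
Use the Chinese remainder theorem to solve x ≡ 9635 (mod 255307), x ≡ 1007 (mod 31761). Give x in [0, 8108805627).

370715399

Write x = 9635 + 255307·k. Then 255307·k ≡ 1007 − 9635 ≡ 23133 (mod 31761).
Need 255307⁻¹ mod 31761. Extended Euclid on (31761, 1219):
31761 = 26*1219 + 67
1219 = 18*67 + 13
67 = 5*13 + 2
13 = 6*2 + 1
2 = 2*1 + 0
Back-substitute:
1 = 13 − 6·2
1 = −6·67 + 31·13
1 = 31·1219 − 564·67
1 = −564·31761 + 14695·1219
255307⁻¹ ≡ 14695 (mod 31761), so k ≡ 14695·23133 ≡ 1452 (mod 31761).
x = 9635 + 255307·1452 = 370715399.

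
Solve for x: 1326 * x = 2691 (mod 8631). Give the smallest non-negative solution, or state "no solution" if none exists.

1779

First find gcd(1326, 8631):
8631 = 6×1326 + 675
1326 = 1×675 + 651
675 = 1×651 + 24
651 = 27×24 + 3
24 = 8×3 + 0
gcd = 3 and 3 | 2691, so solutions exist. Divide through by 3: 442x ≡ 897 (mod 2877).
Now find 442⁻¹ mod 2877:
2877 = 6×442 + 225
442 = 1×225 + 217
225 = 1×217 + 8
217 = 27×8 + 1
8 = 8×1 + 0
Back-substitute:
1 = 217 − 27·8
1 = −27·225 + 28·217
1 = 28·442 − 55·225
1 = −55·2877 + 358·442
So 442⁻¹ ≡ 358 (mod 2877).
Then x ≡ 358·897 ≡ 1779 (mod 2877); the smallest non-negative solution is x = 1779.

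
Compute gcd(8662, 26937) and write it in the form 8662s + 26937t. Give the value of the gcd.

Euclidean algorithm:
26937 = 3·8662 + 951
8662 = 9·951 + 103
951 = 9·103 + 24
103 = 4·24 + 7
24 = 3·7 + 3
7 = 2·3 + 1
3 = 3·1 + 0
gcd(8662, 26937) = 1.
Back-substituting:
1 = 7 − 2·3
1 = −2·24 + 7·7
1 = 7·103 − 30·24
1 = −30·951 + 277·103
1 = 277·8662 − 2523·951
1 = −2523·26937 + 7846·8662
So 1 = (-2523)·26937 + (7846)·8662.

1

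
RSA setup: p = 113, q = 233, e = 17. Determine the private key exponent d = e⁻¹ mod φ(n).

3057

φ(n) = (p−1)(q−1) = 112·232 = 25984.
Need d with 17·d ≡ 1 (mod 25984). Apply the extended Euclidean algorithm:
25984 = 1528*17 + 8
17 = 2*8 + 1
8 = 8*1 + 0
Back-substitute:
1 = 17 − 2·8
1 = −2·25984 + 3057·17
So 17·3057 ≡ 1 (mod 25984), hence d = 3057.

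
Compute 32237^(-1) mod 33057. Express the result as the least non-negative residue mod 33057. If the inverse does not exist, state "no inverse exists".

Apply the Euclidean algorithm to 33057 and 32237:
33057 = 1·32237 + 820
32237 = 39·820 + 257
820 = 3·257 + 49
257 = 5·49 + 12
49 = 4·12 + 1
12 = 12·1 + 0
The gcd is 1. Working backward:
1 = 49 − 4·12
1 = −4·257 + 21·49
1 = 21·820 − 67·257
1 = −67·32237 + 2634·820
1 = 2634·33057 − 2701·32237
So 32237·(-2701) ≡ 1 (mod 33057), and -2701 ≡ 30356 (mod 33057).

30356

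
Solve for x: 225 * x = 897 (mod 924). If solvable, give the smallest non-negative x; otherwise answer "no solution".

197

First find gcd(225, 924):
924 = 4·225 + 24
225 = 9·24 + 9
24 = 2·9 + 6
9 = 1·6 + 3
6 = 2·3 + 0
gcd = 3 and 3 | 897, so solutions exist. Divide through by 3: 75x ≡ 299 (mod 308).
Now find 75⁻¹ mod 308:
308 = 4×75 + 8
75 = 9×8 + 3
8 = 2×3 + 2
3 = 1×2 + 1
2 = 2×1 + 0
Back-substitute:
1 = 3 − 2
1 = −8 + 3·3
1 = 3·75 − 28·8
1 = −28·308 + 115·75
So 75⁻¹ ≡ 115 (mod 308).
Then x ≡ 115·299 ≡ 197 (mod 308); the smallest non-negative solution is x = 197.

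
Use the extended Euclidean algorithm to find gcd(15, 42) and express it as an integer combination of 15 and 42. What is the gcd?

Apply Euclid's algorithm to 42 and 15:
42 = 2*15 + 12
15 = 1*12 + 3
12 = 4*3 + 0
gcd(15, 42) = 3.
Express as a combination:
3 = 15 − 12
3 = −42 + 3·15
So 3 = (-1)·42 + (3)·15.

3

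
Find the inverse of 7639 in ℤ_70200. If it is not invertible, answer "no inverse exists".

21559

gcd(70200, 7639) by repeated division:
70200 = 9*7639 + 1449
7639 = 5*1449 + 394
1449 = 3*394 + 267
394 = 1*267 + 127
267 = 2*127 + 13
127 = 9*13 + 10
13 = 1*10 + 3
10 = 3*3 + 1
3 = 3*1 + 0
gcd = 1, so the inverse exists. Back-substitute:
1 = 10 − 3·3
1 = −3·13 + 4·10
1 = 4·127 − 39·13
1 = −39·267 + 82·127
1 = 82·394 − 121·267
1 = −121·1449 + 445·394
1 = 445·7639 − 2346·1449
1 = −2346·70200 + 21559·7639
So 7639·21559 ≡ 1 (mod 70200).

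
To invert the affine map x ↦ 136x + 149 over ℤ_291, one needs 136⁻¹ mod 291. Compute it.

Extended Euclidean algorithm:
291 = 2*136 + 19
136 = 7*19 + 3
19 = 6*3 + 1
3 = 3*1 + 0
gcd = 1, so the inverse exists. Back-substitute:
1 = 19 − 6·3
1 = −6·136 + 43·19
1 = 43·291 − 92·136
So 136·(-92) ≡ 1 (mod 291), and -92 ≡ 199 (mod 291).

199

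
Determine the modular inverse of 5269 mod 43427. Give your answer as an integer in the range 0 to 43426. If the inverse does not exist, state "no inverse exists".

Run Euclid on (43427, 5269):
43427 = 8×5269 + 1275
5269 = 4×1275 + 169
1275 = 7×169 + 92
169 = 1×92 + 77
92 = 1×77 + 15
77 = 5×15 + 2
15 = 7×2 + 1
2 = 2×1 + 0
The gcd is 1. Working backward:
1 = 15 − 7·2
1 = −7·77 + 36·15
1 = 36·92 − 43·77
1 = −43·169 + 79·92
1 = 79·1275 − 596·169
1 = −596·5269 + 2463·1275
1 = 2463·43427 − 20300·5269
Thus 5269·(-20300) ≡ 1 (mod 43427); reducing, -20300 mod 43427 = 23127.

23127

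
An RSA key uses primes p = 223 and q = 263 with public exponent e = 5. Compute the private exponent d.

φ(n) = (p−1)(q−1) = 222·262 = 58164.
Need d with 5·d ≡ 1 (mod 58164). Apply the extended Euclidean algorithm:
58164 = 11632*5 + 4
5 = 1*4 + 1
4 = 4*1 + 0
Back-substitute:
1 = 5 − 4
1 = −58164 + 11633·5
So 5·11633 ≡ 1 (mod 58164), hence d = 11633.

11633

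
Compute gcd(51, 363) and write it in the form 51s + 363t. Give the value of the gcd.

3

Apply Euclid's algorithm to 363 and 51:
363 = 7·51 + 6
51 = 8·6 + 3
6 = 2·3 + 0
gcd(51, 363) = 3.
Express as a combination:
3 = 51 − 8·6
3 = −8·363 + 57·51
So 3 = (-8)·363 + (57)·51.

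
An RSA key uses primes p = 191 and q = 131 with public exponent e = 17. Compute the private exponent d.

1453

φ(n) = (p−1)(q−1) = 190·130 = 24700.
Need d with 17·d ≡ 1 (mod 24700). Apply the extended Euclidean algorithm:
24700 = 1452·17 + 16
17 = 1·16 + 1
16 = 16·1 + 0
Back-substitute:
1 = 17 − 16
1 = −24700 + 1453·17
So 17·1453 ≡ 1 (mod 24700), hence d = 1453.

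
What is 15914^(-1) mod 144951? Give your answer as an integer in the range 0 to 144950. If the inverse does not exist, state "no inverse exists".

gcd(144951, 15914) by repeated division:
144951 = 9*15914 + 1725
15914 = 9*1725 + 389
1725 = 4*389 + 169
389 = 2*169 + 51
169 = 3*51 + 16
51 = 3*16 + 3
16 = 5*3 + 1
3 = 3*1 + 0
The gcd is 1. Working backward:
1 = 16 − 5·3
1 = −5·51 + 16·16
1 = 16·169 − 53·51
1 = −53·389 + 122·169
1 = 122·1725 − 541·389
1 = −541·15914 + 4991·1725
1 = 4991·144951 − 45460·15914
So 15914·(-45460) ≡ 1 (mod 144951), and -45460 ≡ 99491 (mod 144951).

99491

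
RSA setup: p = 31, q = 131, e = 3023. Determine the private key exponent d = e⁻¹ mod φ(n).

587

φ(n) = (p−1)(q−1) = 30·130 = 3900.
Need d with 3023·d ≡ 1 (mod 3900). Apply the extended Euclidean algorithm:
3900 = 1×3023 + 877
3023 = 3×877 + 392
877 = 2×392 + 93
392 = 4×93 + 20
93 = 4×20 + 13
20 = 1×13 + 7
13 = 1×7 + 6
7 = 1×6 + 1
6 = 6×1 + 0
Back-substitute:
1 = 7 − 6
1 = −13 + 2·7
1 = 2·20 − 3·13
1 = −3·93 + 14·20
1 = 14·392 − 59·93
1 = −59·877 + 132·392
1 = 132·3023 − 455·877
1 = −455·3900 + 587·3023
So 3023·587 ≡ 1 (mod 3900), hence d = 587.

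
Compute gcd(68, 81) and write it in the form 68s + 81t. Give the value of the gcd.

Repeated division:
81 = 1*68 + 13
68 = 5*13 + 3
13 = 4*3 + 1
3 = 3*1 + 0
gcd(68, 81) = 1.
Working backward:
1 = 13 − 4·3
1 = −4·68 + 21·13
1 = 21·81 − 25·68
So 1 = (21)·81 + (-25)·68.

1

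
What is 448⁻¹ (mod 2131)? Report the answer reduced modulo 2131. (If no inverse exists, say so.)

gcd(2131, 448) by repeated division:
2131 = 4·448 + 339
448 = 1·339 + 109
339 = 3·109 + 12
109 = 9·12 + 1
12 = 12·1 + 0
Since gcd(448, 2131) = 1, back-substitute to write 1 as a combination:
1 = 109 − 9·12
1 = −9·339 + 28·109
1 = 28·448 − 37·339
1 = −37·2131 + 176·448
So 448·176 ≡ 1 (mod 2131).

176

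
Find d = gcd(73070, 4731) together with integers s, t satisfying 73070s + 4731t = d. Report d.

Euclidean algorithm:
73070 = 15×4731 + 2105
4731 = 2×2105 + 521
2105 = 4×521 + 21
521 = 24×21 + 17
21 = 1×17 + 4
17 = 4×4 + 1
4 = 4×1 + 0
gcd(73070, 4731) = 1.
Working backward:
1 = 17 − 4·4
1 = −4·21 + 5·17
1 = 5·521 − 124·21
1 = −124·2105 + 501·521
1 = 501·4731 − 1126·2105
1 = −1126·73070 + 17391·4731
So 1 = (-1126)·73070 + (17391)·4731.

1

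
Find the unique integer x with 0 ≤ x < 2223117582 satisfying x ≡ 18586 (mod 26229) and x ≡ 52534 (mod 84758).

1122672244

Write x = 18586 + 26229·k. Then 26229·k ≡ 52534 − 18586 ≡ 33948 (mod 84758).
Need 26229⁻¹ mod 84758. Extended Euclid on (84758, 26229):
84758 = 3·26229 + 6071
26229 = 4·6071 + 1945
6071 = 3·1945 + 236
1945 = 8·236 + 57
236 = 4·57 + 8
57 = 7·8 + 1
8 = 8·1 + 0
Back-substitute:
1 = 57 − 7·8
1 = −7·236 + 29·57
1 = 29·1945 − 239·236
1 = −239·6071 + 746·1945
1 = 746·26229 − 3223·6071
1 = −3223·84758 + 10415·26229
26229⁻¹ ≡ 10415 (mod 84758), so k ≡ 10415·33948 ≡ 42802 (mod 84758).
x = 18586 + 26229·42802 = 1122672244.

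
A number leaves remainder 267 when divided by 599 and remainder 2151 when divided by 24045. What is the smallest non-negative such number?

7263741

Write x = 267 + 599·k. Then 599·k ≡ 2151 − 267 ≡ 1884 (mod 24045).
Need 599⁻¹ mod 24045. Extended Euclid on (24045, 599):
24045 = 40×599 + 85
599 = 7×85 + 4
85 = 21×4 + 1
4 = 4×1 + 0
Back-substitute:
1 = 85 − 21·4
1 = −21·599 + 148·85
1 = 148·24045 − 5941·599
599⁻¹ ≡ 18104 (mod 24045), so k ≡ 18104·1884 ≡ 12126 (mod 24045).
x = 267 + 599·12126 = 7263741.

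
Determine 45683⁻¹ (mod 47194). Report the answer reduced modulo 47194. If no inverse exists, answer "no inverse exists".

Extended Euclidean algorithm:
47194 = 1*45683 + 1511
45683 = 30*1511 + 353
1511 = 4*353 + 99
353 = 3*99 + 56
99 = 1*56 + 43
56 = 1*43 + 13
43 = 3*13 + 4
13 = 3*4 + 1
4 = 4*1 + 0
Since gcd(45683, 47194) = 1, back-substitute to write 1 as a combination:
1 = 13 − 3·4
1 = −3·43 + 10·13
1 = 10·56 − 13·43
1 = −13·99 + 23·56
1 = 23·353 − 82·99
1 = −82·1511 + 351·353
1 = 351·45683 − 10612·1511
1 = −10612·47194 + 10963·45683
So 45683·10963 ≡ 1 (mod 47194).

10963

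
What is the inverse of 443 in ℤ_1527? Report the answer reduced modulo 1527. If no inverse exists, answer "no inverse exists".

Apply the Euclidean algorithm to 1527 and 443:
1527 = 3*443 + 198
443 = 2*198 + 47
198 = 4*47 + 10
47 = 4*10 + 7
10 = 1*7 + 3
7 = 2*3 + 1
3 = 3*1 + 0
Since gcd(443, 1527) = 1, back-substitute to write 1 as a combination:
1 = 7 − 2·3
1 = −2·10 + 3·7
1 = 3·47 − 14·10
1 = −14·198 + 59·47
1 = 59·443 − 132·198
1 = −132·1527 + 455·443
So 443·455 ≡ 1 (mod 1527).

455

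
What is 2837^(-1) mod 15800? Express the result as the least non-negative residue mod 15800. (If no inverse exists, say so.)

2573

Apply the Euclidean algorithm to 15800 and 2837:
15800 = 5×2837 + 1615
2837 = 1×1615 + 1222
1615 = 1×1222 + 393
1222 = 3×393 + 43
393 = 9×43 + 6
43 = 7×6 + 1
6 = 6×1 + 0
Since gcd(2837, 15800) = 1, back-substitute to write 1 as a combination:
1 = 43 − 7·6
1 = −7·393 + 64·43
1 = 64·1222 − 199·393
1 = −199·1615 + 263·1222
1 = 263·2837 − 462·1615
1 = −462·15800 + 2573·2837
So 2837·2573 ≡ 1 (mod 15800).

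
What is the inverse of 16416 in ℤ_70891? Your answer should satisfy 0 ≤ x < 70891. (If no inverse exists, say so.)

Extended Euclidean algorithm:
70891 = 4·16416 + 5227
16416 = 3·5227 + 735
5227 = 7·735 + 82
735 = 8·82 + 79
82 = 1·79 + 3
79 = 26·3 + 1
3 = 3·1 + 0
gcd = 1, so the inverse exists. Back-substitute:
1 = 79 − 26·3
1 = −26·82 + 27·79
1 = 27·735 − 242·82
1 = −242·5227 + 1721·735
1 = 1721·16416 − 5405·5227
1 = −5405·70891 + 23341·16416
So 16416·23341 ≡ 1 (mod 70891).

23341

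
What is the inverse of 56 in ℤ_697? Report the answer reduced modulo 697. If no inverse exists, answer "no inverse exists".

Extended Euclidean algorithm:
697 = 12*56 + 25
56 = 2*25 + 6
25 = 4*6 + 1
6 = 6*1 + 0
The gcd is 1. Working backward:
1 = 25 − 4·6
1 = −4·56 + 9·25
1 = 9·697 − 112·56
So 56·(-112) ≡ 1 (mod 697), and -112 ≡ 585 (mod 697).

585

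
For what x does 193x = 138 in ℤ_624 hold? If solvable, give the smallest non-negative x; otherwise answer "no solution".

First find gcd(193, 624):
624 = 3×193 + 45
193 = 4×45 + 13
45 = 3×13 + 6
13 = 2×6 + 1
6 = 6×1 + 0
gcd = 1, so a unique solution mod 624 exists.
Back-substitute for the Bézout coefficients:
1 = 13 − 2·6
1 = −2·45 + 7·13
1 = 7·193 − 30·45
1 = −30·624 + 97·193
So 193·(97) ≡ 1 (mod 624), giving 193⁻¹ ≡ 97.
x ≡ 193⁻¹·138 ≡ 97·138 ≡ 282 (mod 624).

282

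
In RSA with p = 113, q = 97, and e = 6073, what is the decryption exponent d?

9865

φ(n) = (p−1)(q−1) = 112·96 = 10752.
Need d with 6073·d ≡ 1 (mod 10752). Apply the extended Euclidean algorithm:
10752 = 1*6073 + 4679
6073 = 1*4679 + 1394
4679 = 3*1394 + 497
1394 = 2*497 + 400
497 = 1*400 + 97
400 = 4*97 + 12
97 = 8*12 + 1
12 = 12*1 + 0
Back-substitute:
1 = 97 − 8·12
1 = −8·400 + 33·97
1 = 33·497 − 41·400
1 = −41·1394 + 115·497
1 = 115·4679 − 386·1394
1 = −386·6073 + 501·4679
1 = 501·10752 − 887·6073
So 6073·(-887) ≡ 1 (mod 10752), hence d ≡ -887 ≡ 9865 (mod 10752).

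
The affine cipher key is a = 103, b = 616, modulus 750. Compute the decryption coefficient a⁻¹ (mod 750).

gcd(750, 103) by repeated division:
750 = 7*103 + 29
103 = 3*29 + 16
29 = 1*16 + 13
16 = 1*13 + 3
13 = 4*3 + 1
3 = 3*1 + 0
Since gcd(103, 750) = 1, back-substitute to write 1 as a combination:
1 = 13 − 4·3
1 = −4·16 + 5·13
1 = 5·29 − 9·16
1 = −9·103 + 32·29
1 = 32·750 − 233·103
Thus 103·(-233) ≡ 1 (mod 750); reducing, -233 mod 750 = 517.

517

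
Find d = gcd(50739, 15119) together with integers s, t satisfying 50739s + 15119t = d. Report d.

Euclidean algorithm:
50739 = 3*15119 + 5382
15119 = 2*5382 + 4355
5382 = 1*4355 + 1027
4355 = 4*1027 + 247
1027 = 4*247 + 39
247 = 6*39 + 13
39 = 3*13 + 0
gcd(50739, 15119) = 13.
Working backward:
13 = 247 − 6·39
13 = −6·1027 + 25·247
13 = 25·4355 − 106·1027
13 = −106·5382 + 131·4355
13 = 131·15119 − 368·5382
13 = −368·50739 + 1235·15119
So 13 = (-368)·50739 + (1235)·15119.

13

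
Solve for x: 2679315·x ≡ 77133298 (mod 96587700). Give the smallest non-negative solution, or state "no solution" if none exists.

gcd(2679315, 96587700):
96587700 = 36*2679315 + 132360
2679315 = 20*132360 + 32115
132360 = 4*32115 + 3900
32115 = 8*3900 + 915
3900 = 4*915 + 240
915 = 3*240 + 195
240 = 1*195 + 45
195 = 4*45 + 15
45 = 3*15 + 0
gcd = 15, but 15 ∤ 77133298, so the congruence has no solution.

no solution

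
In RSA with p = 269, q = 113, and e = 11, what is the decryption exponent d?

10915

φ(n) = (p−1)(q−1) = 268·112 = 30016.
Need d with 11·d ≡ 1 (mod 30016). Apply the extended Euclidean algorithm:
30016 = 2728*11 + 8
11 = 1*8 + 3
8 = 2*3 + 2
3 = 1*2 + 1
2 = 2*1 + 0
Back-substitute:
1 = 3 − 2
1 = −8 + 3·3
1 = 3·11 − 4·8
1 = −4·30016 + 10915·11
So 11·10915 ≡ 1 (mod 30016), hence d = 10915.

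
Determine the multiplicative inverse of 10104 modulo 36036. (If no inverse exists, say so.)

Compute gcd(10104, 36036):
36036 = 3·10104 + 5724
10104 = 1·5724 + 4380
5724 = 1·4380 + 1344
4380 = 3·1344 + 348
1344 = 3·348 + 300
348 = 1·300 + 48
300 = 6·48 + 12
48 = 4·12 + 0
Since gcd = 12 > 1, 10104 is not a unit mod 36036.

no inverse exists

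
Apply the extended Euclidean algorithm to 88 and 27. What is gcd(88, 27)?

Repeated division:
88 = 3×27 + 7
27 = 3×7 + 6
7 = 1×6 + 1
6 = 6×1 + 0
gcd(88, 27) = 1.
Working backward:
1 = 7 − 6
1 = −27 + 4·7
1 = 4·88 − 13·27
So 1 = (4)·88 + (-13)·27.

1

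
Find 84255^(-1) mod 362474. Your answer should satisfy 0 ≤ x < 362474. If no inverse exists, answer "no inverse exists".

Extended Euclidean algorithm:
362474 = 4*84255 + 25454
84255 = 3*25454 + 7893
25454 = 3*7893 + 1775
7893 = 4*1775 + 793
1775 = 2*793 + 189
793 = 4*189 + 37
189 = 5*37 + 4
37 = 9*4 + 1
4 = 4*1 + 0
Since gcd(84255, 362474) = 1, back-substitute to write 1 as a combination:
1 = 37 − 9·4
1 = −9·189 + 46·37
1 = 46·793 − 193·189
1 = −193·1775 + 432·793
1 = 432·7893 − 1921·1775
1 = −1921·25454 + 6195·7893
1 = 6195·84255 − 20506·25454
1 = −20506·362474 + 88219·84255
So 84255·88219 ≡ 1 (mod 362474).

88219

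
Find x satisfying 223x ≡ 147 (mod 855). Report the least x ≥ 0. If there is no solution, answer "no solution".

First find gcd(223, 855):
855 = 3*223 + 186
223 = 1*186 + 37
186 = 5*37 + 1
37 = 37*1 + 0
gcd = 1, so a unique solution mod 855 exists.
Back-substitute for the Bézout coefficients:
1 = 186 − 5·37
1 = −5·223 + 6·186
1 = 6·855 − 23·223
So 223·(-23) ≡ 1 (mod 855), giving 223⁻¹ ≡ 832.
x ≡ 223⁻¹·147 ≡ 832·147 ≡ 39 (mod 855).

39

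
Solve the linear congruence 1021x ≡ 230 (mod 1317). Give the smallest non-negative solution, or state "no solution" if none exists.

First find gcd(1021, 1317):
1317 = 1*1021 + 296
1021 = 3*296 + 133
296 = 2*133 + 30
133 = 4*30 + 13
30 = 2*13 + 4
13 = 3*4 + 1
4 = 4*1 + 0
gcd = 1, so a unique solution mod 1317 exists.
Back-substitute for the Bézout coefficients:
1 = 13 − 3·4
1 = −3·30 + 7·13
1 = 7·133 − 31·30
1 = −31·296 + 69·133
1 = 69·1021 − 238·296
1 = −238·1317 + 307·1021
So 1021·(307) ≡ 1 (mod 1317), giving 1021⁻¹ ≡ 307.
x ≡ 1021⁻¹·230 ≡ 307·230 ≡ 809 (mod 1317).

809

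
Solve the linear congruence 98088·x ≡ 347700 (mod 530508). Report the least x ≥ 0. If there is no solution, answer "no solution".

First find gcd(98088, 530508):
530508 = 5×98088 + 40068
98088 = 2×40068 + 17952
40068 = 2×17952 + 4164
17952 = 4×4164 + 1296
4164 = 3×1296 + 276
1296 = 4×276 + 192
276 = 1×192 + 84
192 = 2×84 + 24
84 = 3×24 + 12
24 = 2×12 + 0
gcd = 12 and 12 | 347700, so solutions exist. Divide through by 12: 8174x ≡ 28975 (mod 44209).
Now find 8174⁻¹ mod 44209:
44209 = 5×8174 + 3339
8174 = 2×3339 + 1496
3339 = 2×1496 + 347
1496 = 4×347 + 108
347 = 3×108 + 23
108 = 4×23 + 16
23 = 1×16 + 7
16 = 2×7 + 2
7 = 3×2 + 1
2 = 2×1 + 0
Back-substitute:
1 = 7 − 3·2
1 = −3·16 + 7·7
1 = 7·23 − 10·16
1 = −10·108 + 47·23
1 = 47·347 − 151·108
1 = −151·1496 + 651·347
1 = 651·3339 − 1453·1496
1 = −1453·8174 + 3557·3339
1 = 3557·44209 − 19238·8174
So 8174·(-19238) ≡ 1 (mod 44209), i.e. 8174⁻¹ ≡ 24971.
Then x ≡ 24971·28975 ≡ 10231 (mod 44209); the smallest non-negative solution is x = 10231.

10231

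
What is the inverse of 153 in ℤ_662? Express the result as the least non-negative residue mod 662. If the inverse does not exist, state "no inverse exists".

225

Extended Euclidean algorithm:
662 = 4*153 + 50
153 = 3*50 + 3
50 = 16*3 + 2
3 = 1*2 + 1
2 = 2*1 + 0
gcd = 1, so the inverse exists. Back-substitute:
1 = 3 − 2
1 = −50 + 17·3
1 = 17·153 − 52·50
1 = −52·662 + 225·153
So 153·225 ≡ 1 (mod 662).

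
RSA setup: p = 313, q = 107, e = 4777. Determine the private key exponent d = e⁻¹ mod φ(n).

φ(n) = (p−1)(q−1) = 312·106 = 33072.
Need d with 4777·d ≡ 1 (mod 33072). Apply the extended Euclidean algorithm:
33072 = 6*4777 + 4410
4777 = 1*4410 + 367
4410 = 12*367 + 6
367 = 61*6 + 1
6 = 6*1 + 0
Back-substitute:
1 = 367 − 61·6
1 = −61·4410 + 733·367
1 = 733·4777 − 794·4410
1 = −794·33072 + 5497·4777
So 4777·5497 ≡ 1 (mod 33072), hence d = 5497.

5497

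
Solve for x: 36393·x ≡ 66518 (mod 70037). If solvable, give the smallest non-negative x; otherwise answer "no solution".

24583

First find gcd(36393, 70037):
70037 = 1·36393 + 33644
36393 = 1·33644 + 2749
33644 = 12·2749 + 656
2749 = 4·656 + 125
656 = 5·125 + 31
125 = 4·31 + 1
31 = 31·1 + 0
gcd = 1, so a unique solution mod 70037 exists.
Back-substitute for the Bézout coefficients:
1 = 125 − 4·31
1 = −4·656 + 21·125
1 = 21·2749 − 88·656
1 = −88·33644 + 1077·2749
1 = 1077·36393 − 1165·33644
1 = −1165·70037 + 2242·36393
So 36393·(2242) ≡ 1 (mod 70037), giving 36393⁻¹ ≡ 2242.
x ≡ 36393⁻¹·66518 ≡ 2242·66518 ≡ 24583 (mod 70037).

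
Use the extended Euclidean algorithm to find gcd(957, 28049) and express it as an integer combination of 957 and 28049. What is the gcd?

Repeated division:
28049 = 29*957 + 296
957 = 3*296 + 69
296 = 4*69 + 20
69 = 3*20 + 9
20 = 2*9 + 2
9 = 4*2 + 1
2 = 2*1 + 0
gcd(957, 28049) = 1.
Back-substituting:
1 = 9 − 4·2
1 = −4·20 + 9·9
1 = 9·69 − 31·20
1 = −31·296 + 133·69
1 = 133·957 − 430·296
1 = −430·28049 + 12603·957
So 1 = (-430)·28049 + (12603)·957.

1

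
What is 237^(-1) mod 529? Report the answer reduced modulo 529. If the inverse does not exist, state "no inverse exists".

125

Extended Euclidean algorithm:
529 = 2·237 + 55
237 = 4·55 + 17
55 = 3·17 + 4
17 = 4·4 + 1
4 = 4·1 + 0
The gcd is 1. Working backward:
1 = 17 − 4·4
1 = −4·55 + 13·17
1 = 13·237 − 56·55
1 = −56·529 + 125·237
So 237·125 ≡ 1 (mod 529).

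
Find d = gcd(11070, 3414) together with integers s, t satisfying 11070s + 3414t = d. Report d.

Apply Euclid's algorithm to 11070 and 3414:
11070 = 3*3414 + 828
3414 = 4*828 + 102
828 = 8*102 + 12
102 = 8*12 + 6
12 = 2*6 + 0
gcd(11070, 3414) = 6.
Back-substituting:
6 = 102 − 8·12
6 = −8·828 + 65·102
6 = 65·3414 − 268·828
6 = −268·11070 + 869·3414
So 6 = (-268)·11070 + (869)·3414.

6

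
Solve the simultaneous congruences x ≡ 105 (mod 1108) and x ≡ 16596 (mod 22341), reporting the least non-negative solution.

18358557

Write x = 105 + 1108·k. Then 1108·k ≡ 16596 − 105 ≡ 16491 (mod 22341).
Need 1108⁻¹ mod 22341. Extended Euclid on (22341, 1108):
22341 = 20*1108 + 181
1108 = 6*181 + 22
181 = 8*22 + 5
22 = 4*5 + 2
5 = 2*2 + 1
2 = 2*1 + 0
Back-substitute:
1 = 5 − 2·2
1 = −2·22 + 9·5
1 = 9·181 − 74·22
1 = −74·1108 + 453·181
1 = 453·22341 − 9134·1108
1108⁻¹ ≡ 13207 (mod 22341), so k ≡ 13207·16491 ≡ 16569 (mod 22341).
x = 105 + 1108·16569 = 18358557.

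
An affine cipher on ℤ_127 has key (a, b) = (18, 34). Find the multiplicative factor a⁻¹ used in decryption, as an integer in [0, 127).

120

gcd(127, 18) by repeated division:
127 = 7×18 + 1
18 = 18×1 + 0
Since gcd(18, 127) = 1, back-substitute to write 1 as a combination:
1 = 127 − 7·18
So 18·(-7) ≡ 1 (mod 127), and -7 ≡ 120 (mod 127).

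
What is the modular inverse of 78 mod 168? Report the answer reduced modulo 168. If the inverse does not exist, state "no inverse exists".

Euclidean algorithm on 168, 78:
168 = 2*78 + 12
78 = 6*12 + 6
12 = 2*6 + 0
Since gcd = 6 > 1, 78 is not a unit mod 168.

no inverse exists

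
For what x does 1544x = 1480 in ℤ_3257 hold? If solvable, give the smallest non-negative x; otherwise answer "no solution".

First find gcd(1544, 3257):
3257 = 2*1544 + 169
1544 = 9*169 + 23
169 = 7*23 + 8
23 = 2*8 + 7
8 = 1*7 + 1
7 = 7*1 + 0
gcd = 1, so a unique solution mod 3257 exists.
Back-substitute for the Bézout coefficients:
1 = 8 − 7
1 = −23 + 3·8
1 = 3·169 − 22·23
1 = −22·1544 + 201·169
1 = 201·3257 − 424·1544
So 1544·(-424) ≡ 1 (mod 3257), giving 1544⁻¹ ≡ 2833.
x ≡ 1544⁻¹·1480 ≡ 2833·1480 ≡ 1081 (mod 3257).

1081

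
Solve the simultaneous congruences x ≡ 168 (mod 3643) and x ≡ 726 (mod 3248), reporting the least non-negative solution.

Write x = 168 + 3643·k. Then 3643·k ≡ 726 − 168 ≡ 558 (mod 3248).
Need 3643⁻¹ mod 3248. Extended Euclid on (3248, 395):
3248 = 8*395 + 88
395 = 4*88 + 43
88 = 2*43 + 2
43 = 21*2 + 1
2 = 2*1 + 0
Back-substitute:
1 = 43 − 21·2
1 = −21·88 + 43·43
1 = 43·395 − 193·88
1 = −193·3248 + 1587·395
3643⁻¹ ≡ 1587 (mod 3248), so k ≡ 1587·558 ≡ 2090 (mod 3248).
x = 168 + 3643·2090 = 7614038.

7614038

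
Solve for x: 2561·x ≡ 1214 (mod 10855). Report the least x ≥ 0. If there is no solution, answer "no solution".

no solution

gcd(2561, 10855):
10855 = 4×2561 + 611
2561 = 4×611 + 117
611 = 5×117 + 26
117 = 4×26 + 13
26 = 2×13 + 0
gcd = 13, but 13 ∤ 1214, so the congruence has no solution.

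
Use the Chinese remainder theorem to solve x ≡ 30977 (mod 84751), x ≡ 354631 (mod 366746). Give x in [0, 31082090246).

Write x = 30977 + 84751·k. Then 84751·k ≡ 354631 − 30977 ≡ 323654 (mod 366746).
Need 84751⁻¹ mod 366746. Extended Euclid on (366746, 84751):
366746 = 4*84751 + 27742
84751 = 3*27742 + 1525
27742 = 18*1525 + 292
1525 = 5*292 + 65
292 = 4*65 + 32
65 = 2*32 + 1
32 = 32*1 + 0
Back-substitute:
1 = 65 − 2·32
1 = −2·292 + 9·65
1 = 9·1525 − 47·292
1 = −47·27742 + 855·1525
1 = 855·84751 − 2612·27742
1 = −2612·366746 + 11303·84751
84751⁻¹ ≡ 11303 (mod 366746), so k ≡ 11303·323654 ≡ 336558 (mod 366746).
x = 30977 + 84751·336558 = 28523658035.

28523658035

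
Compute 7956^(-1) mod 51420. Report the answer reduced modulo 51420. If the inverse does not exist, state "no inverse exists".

no inverse exists

Compute gcd(7956, 51420):
51420 = 6·7956 + 3684
7956 = 2·3684 + 588
3684 = 6·588 + 156
588 = 3·156 + 120
156 = 1·120 + 36
120 = 3·36 + 12
36 = 3·12 + 0
The gcd is 12, not 1, hence no inverse exists.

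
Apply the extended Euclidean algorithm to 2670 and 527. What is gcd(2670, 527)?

1

Euclidean algorithm:
2670 = 5*527 + 35
527 = 15*35 + 2
35 = 17*2 + 1
2 = 2*1 + 0
gcd(2670, 527) = 1.
Back-substituting:
1 = 35 − 17·2
1 = −17·527 + 256·35
1 = 256·2670 − 1297·527
So 1 = (256)·2670 + (-1297)·527.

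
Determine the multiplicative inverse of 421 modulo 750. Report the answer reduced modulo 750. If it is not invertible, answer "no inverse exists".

481

gcd(750, 421) by repeated division:
750 = 1·421 + 329
421 = 1·329 + 92
329 = 3·92 + 53
92 = 1·53 + 39
53 = 1·39 + 14
39 = 2·14 + 11
14 = 1·11 + 3
11 = 3·3 + 2
3 = 1·2 + 1
2 = 2·1 + 0
The gcd is 1. Working backward:
1 = 3 − 2
1 = −11 + 4·3
1 = 4·14 − 5·11
1 = −5·39 + 14·14
1 = 14·53 − 19·39
1 = −19·92 + 33·53
1 = 33·329 − 118·92
1 = −118·421 + 151·329
1 = 151·750 − 269·421
So 421·(-269) ≡ 1 (mod 750), and -269 ≡ 481 (mod 750).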